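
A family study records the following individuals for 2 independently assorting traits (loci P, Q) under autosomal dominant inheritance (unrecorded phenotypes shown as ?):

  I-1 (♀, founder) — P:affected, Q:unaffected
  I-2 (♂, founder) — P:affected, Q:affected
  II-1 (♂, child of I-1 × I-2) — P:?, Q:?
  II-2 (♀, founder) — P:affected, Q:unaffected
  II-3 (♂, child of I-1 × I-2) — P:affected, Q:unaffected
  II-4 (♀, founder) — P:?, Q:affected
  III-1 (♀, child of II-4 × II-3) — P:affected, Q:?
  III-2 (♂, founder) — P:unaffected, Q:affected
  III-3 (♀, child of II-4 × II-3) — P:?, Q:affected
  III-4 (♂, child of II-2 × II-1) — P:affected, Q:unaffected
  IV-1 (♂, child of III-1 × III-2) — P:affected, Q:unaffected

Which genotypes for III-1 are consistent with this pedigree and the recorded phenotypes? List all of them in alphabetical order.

P/I-1 aff ·: Pp|PP
P/I-2 aff ·: Pp|PP
P/II-1 ? I-1×I-2: pp|Pp|PP
P/II-2 aff ·: Pp|PP
P/II-3 aff I-1×I-2: Pp|PP
P/II-4 ? ·: pp|Pp|PP
P/III-1 aff II-4×II-3: Pp|PP
P/III-2 un ·: pp
P/III-3 ? II-4×II-3: pp|Pp|PP
P/III-4 aff II-2×II-1: Pp|PP
P/IV-1 aff III-1×III-2: Pp
⇒ P over [I-1,I-2,II-1,II-2,II-3,II-4,III-1,III-2,III-3,III-4,IV-1]: 432 consistent
Q/I-1 un ·: qq
Q/I-2 aff ·: Qq
Q/II-1 ? I-1×I-2: qq|Qq
Q/II-2 un ·: qq
Q/II-3 un I-1×I-2: qq
Q/II-4 aff ·: Qq|QQ
Q/III-1 ? II-4×II-3: qq|Qq
Q/III-2 aff ·: Qq
Q/III-3 aff II-4×II-3: Qq
Q/III-4 un II-2×II-1: qq
Q/IV-1 un III-1×III-2: qq
⇒ Q over [I-1,I-2,II-1,II-2,II-3,II-4,III-1,III-2,III-3,III-4,IV-1]: 6 consistent

III-1 ∈ {PP Qq, PP qq, Pp Qq, Pp qq}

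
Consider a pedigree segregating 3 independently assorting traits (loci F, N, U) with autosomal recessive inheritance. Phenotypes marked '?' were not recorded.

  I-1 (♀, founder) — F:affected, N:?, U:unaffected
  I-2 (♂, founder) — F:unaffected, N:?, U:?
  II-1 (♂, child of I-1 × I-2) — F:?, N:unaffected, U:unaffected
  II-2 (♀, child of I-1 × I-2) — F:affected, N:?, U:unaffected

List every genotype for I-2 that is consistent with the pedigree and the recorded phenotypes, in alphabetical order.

F/I-1 aff ·: ff
F/I-2 un ·: Ff
F/II-1 ? I-1×I-2: Ff|ff
F/II-2 aff I-1×I-2: ff
⇒ F over [I-1,I-2,II-1,II-2]: 2 consistent
N/I-1 ? ·: NN|Nn|nn
N/I-2 ? ·: NN|Nn|nn
N/II-1 un I-1×I-2: NN|Nn
N/II-2 ? I-1×I-2: NN|Nn|nn
⇒ N over [I-1,I-2,II-1,II-2]: 21 consistent
U/I-1 un ·: UU|Uu
U/I-2 ? ·: UU|Uu|uu
U/II-1 un I-1×I-2: UU|Uu
U/II-2 un I-1×I-2: UU|Uu
⇒ U over [I-1,I-2,II-1,II-2]: 15 consistent

I-2 ∈ {Ff NN UU, Ff NN Uu, Ff NN uu, Ff Nn UU, Ff Nn Uu, Ff Nn uu, Ff nn UU, Ff nn Uu, Ff nn uu}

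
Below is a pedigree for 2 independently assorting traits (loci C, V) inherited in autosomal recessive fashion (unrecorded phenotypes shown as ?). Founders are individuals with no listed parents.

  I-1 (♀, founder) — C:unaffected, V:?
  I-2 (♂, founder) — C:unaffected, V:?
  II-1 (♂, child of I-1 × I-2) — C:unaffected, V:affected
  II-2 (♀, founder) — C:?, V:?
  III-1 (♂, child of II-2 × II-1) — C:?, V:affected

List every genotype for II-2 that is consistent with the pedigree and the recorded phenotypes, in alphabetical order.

C/I-1 un ·: CC|Cc
C/I-2 un ·: CC|Cc
C/II-1 un I-1×I-2: CC|Cc
C/II-2 ? ·: CC|Cc|cc
C/III-1 ? II-2×II-1: CC|Cc|cc
⇒ C over [I-1,I-2,II-1,II-2,III-1]: 37 consistent
V/I-1 ? ·: Vv|vv
V/I-2 ? ·: Vv|vv
V/II-1 aff I-1×I-2: vv
V/II-2 ? ·: Vv|vv
V/III-1 aff II-2×II-1: vv
⇒ V over [I-1,I-2,II-1,II-2,III-1]: 8 consistent

II-2 ∈ {CC Vv, CC vv, Cc Vv, Cc vv, cc Vv, cc vv}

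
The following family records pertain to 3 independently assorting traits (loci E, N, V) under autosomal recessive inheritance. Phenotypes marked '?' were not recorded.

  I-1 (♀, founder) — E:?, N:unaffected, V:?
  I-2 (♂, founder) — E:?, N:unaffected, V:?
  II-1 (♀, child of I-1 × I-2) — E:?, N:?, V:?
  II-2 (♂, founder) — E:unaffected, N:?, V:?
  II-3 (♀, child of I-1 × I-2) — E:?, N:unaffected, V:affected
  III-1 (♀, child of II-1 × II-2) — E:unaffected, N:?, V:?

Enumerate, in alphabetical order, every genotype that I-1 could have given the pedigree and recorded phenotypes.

E/I-1 ? ·: EE|Ee|ee
E/I-2 ? ·: EE|Ee|ee
E/II-1 ? I-1×I-2: EE|Ee|ee
E/II-2 un ·: EE|Ee
E/II-3 ? I-1×I-2: EE|Ee|ee
E/III-1 un II-1×II-2: EE|Ee
⇒ E over [I-1,I-2,II-1,II-2,II-3,III-1]: 92 consistent
N/I-1 un ·: NN|Nn
N/I-2 un ·: NN|Nn
N/II-1 ? I-1×I-2: NN|Nn|nn
N/II-2 ? ·: NN|Nn|nn
N/II-3 un I-1×I-2: NN|Nn
N/III-1 ? II-1×II-2: NN|Nn|nn
⇒ N over [I-1,I-2,II-1,II-2,II-3,III-1]: 78 consistent
V/I-1 ? ·: Vv|vv
V/I-2 ? ·: Vv|vv
V/II-1 ? I-1×I-2: VV|Vv|vv
V/II-2 ? ·: VV|Vv|vv
V/II-3 aff I-1×I-2: vv
V/III-1 ? II-1×II-2: VV|Vv|vv
⇒ V over [I-1,I-2,II-1,II-2,II-3,III-1]: 41 consistent

I-1 ∈ {EE NN Vv, EE NN vv, EE Nn Vv, EE Nn vv, Ee NN Vv, Ee NN vv, Ee Nn Vv, Ee Nn vv, ee NN Vv, ee NN vv, ee Nn Vv, ee Nn vv}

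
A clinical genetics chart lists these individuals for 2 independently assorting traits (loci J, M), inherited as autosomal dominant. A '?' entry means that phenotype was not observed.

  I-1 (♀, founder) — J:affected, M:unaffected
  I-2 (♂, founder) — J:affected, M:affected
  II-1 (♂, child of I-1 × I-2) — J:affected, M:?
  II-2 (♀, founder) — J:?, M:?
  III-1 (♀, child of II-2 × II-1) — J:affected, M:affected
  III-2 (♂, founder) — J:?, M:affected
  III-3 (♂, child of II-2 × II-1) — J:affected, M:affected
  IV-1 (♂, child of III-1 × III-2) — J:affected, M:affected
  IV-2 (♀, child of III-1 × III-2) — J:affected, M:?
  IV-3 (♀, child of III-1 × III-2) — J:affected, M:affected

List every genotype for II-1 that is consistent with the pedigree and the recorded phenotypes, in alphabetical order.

J/I-1 aff ·: Jj|JJ
J/I-2 aff ·: Jj|JJ
J/II-1 aff I-1×I-2: Jj|JJ
J/II-2 ? ·: jj|Jj|JJ
J/III-1 aff II-2×II-1: Jj|JJ
J/III-2 ? ·: jj|Jj|JJ
J/III-3 aff II-2×II-1: Jj|JJ
J/IV-1 aff III-1×III-2: Jj|JJ
J/IV-2 aff III-1×III-2: Jj|JJ
J/IV-3 aff III-1×III-2: Jj|JJ
⇒ J over [I-1,I-2,II-1,II-2,III-1,III-2,III-3,IV-1,IV-2,IV-3]: 699 consistent
M/I-1 un ·: mm
M/I-2 aff ·: Mm|MM
M/II-1 ? I-1×I-2: mm|Mm
M/II-2 ? ·: mm|Mm|MM
M/III-1 aff II-2×II-1: Mm|MM
M/III-2 aff ·: Mm|MM
M/III-3 aff II-2×II-1: Mm|MM
M/IV-1 aff III-1×III-2: Mm|MM
M/IV-2 ? III-1×III-2: mm|Mm|MM
M/IV-3 aff III-1×III-2: Mm|MM
⇒ M over [I-1,I-2,II-1,II-2,III-1,III-2,III-3,IV-1,IV-2,IV-3]: 312 consistent

II-1 ∈ {JJ Mm, JJ mm, Jj Mm, Jj mm}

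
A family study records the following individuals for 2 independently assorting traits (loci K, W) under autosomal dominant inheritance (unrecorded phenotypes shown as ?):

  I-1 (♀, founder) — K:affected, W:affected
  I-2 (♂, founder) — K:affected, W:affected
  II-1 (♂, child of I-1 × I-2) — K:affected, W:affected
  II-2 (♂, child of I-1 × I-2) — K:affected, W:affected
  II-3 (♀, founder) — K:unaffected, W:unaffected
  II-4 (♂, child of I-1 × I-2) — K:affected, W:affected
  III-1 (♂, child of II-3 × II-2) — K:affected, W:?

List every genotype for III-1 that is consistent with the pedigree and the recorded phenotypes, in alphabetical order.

K/I-1 aff ·: Kk|KK
K/I-2 aff ·: Kk|KK
K/II-1 aff I-1×I-2: Kk|KK
K/II-2 aff I-1×I-2: Kk|KK
K/II-3 un ·: kk
K/II-4 aff I-1×I-2: Kk|KK
K/III-1 aff II-3×II-2: Kk
⇒ K over [I-1,I-2,II-1,II-2,II-3,II-4,III-1]: 25 consistent
W/I-1 aff ·: Ww|WW
W/I-2 aff ·: Ww|WW
W/II-1 aff I-1×I-2: Ww|WW
W/II-2 aff I-1×I-2: Ww|WW
W/II-3 un ·: ww
W/II-4 aff I-1×I-2: Ww|WW
W/III-1 ? II-3×II-2: ww|Ww
⇒ W over [I-1,I-2,II-1,II-2,II-3,II-4,III-1]: 37 consistent

III-1 ∈ {Kk Ww, Kk ww}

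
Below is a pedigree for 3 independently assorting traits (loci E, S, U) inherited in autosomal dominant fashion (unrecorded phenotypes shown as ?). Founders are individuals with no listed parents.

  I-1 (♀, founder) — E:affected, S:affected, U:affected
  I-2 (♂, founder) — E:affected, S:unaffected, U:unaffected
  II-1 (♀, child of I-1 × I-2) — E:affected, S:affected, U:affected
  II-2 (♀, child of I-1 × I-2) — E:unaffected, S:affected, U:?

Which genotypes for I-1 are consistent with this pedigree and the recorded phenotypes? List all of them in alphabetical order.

I-1 ∈ {Ee SS UU, Ee SS Uu, Ee Ss UU, Ee Ss Uu}

E/I-1 aff ·: Ee
E/I-2 aff ·: Ee
E/II-1 aff I-1×I-2: Ee|EE
E/II-2 un I-1×I-2: ee
⇒ E over [I-1,I-2,II-1,II-2]: 2 consistent
S/I-1 aff ·: Ss|SS
S/I-2 un ·: ss
S/II-1 aff I-1×I-2: Ss
S/II-2 aff I-1×I-2: Ss
⇒ S over [I-1,I-2,II-1,II-2]: 2 consistent
U/I-1 aff ·: Uu|UU
U/I-2 un ·: uu
U/II-1 aff I-1×I-2: Uu
U/II-2 ? I-1×I-2: uu|Uu
⇒ U over [I-1,I-2,II-1,II-2]: 3 consistent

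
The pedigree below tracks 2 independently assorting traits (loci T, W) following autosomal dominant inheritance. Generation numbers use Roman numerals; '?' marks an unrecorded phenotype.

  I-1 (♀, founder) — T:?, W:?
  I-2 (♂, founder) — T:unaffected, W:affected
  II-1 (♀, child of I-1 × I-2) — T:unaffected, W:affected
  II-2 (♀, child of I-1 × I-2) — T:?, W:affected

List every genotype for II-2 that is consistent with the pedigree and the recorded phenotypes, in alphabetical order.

II-2 ∈ {Tt WW, Tt Ww, tt WW, tt Ww}

T/I-1 ? ·: tt|Tt
T/I-2 un ·: tt
T/II-1 un I-1×I-2: tt
T/II-2 ? I-1×I-2: tt|Tt
⇒ T over [I-1,I-2,II-1,II-2]: 3 consistent
W/I-1 ? ·: ww|Ww|WW
W/I-2 aff ·: Ww|WW
W/II-1 aff I-1×I-2: Ww|WW
W/II-2 aff I-1×I-2: Ww|WW
⇒ W over [I-1,I-2,II-1,II-2]: 15 consistent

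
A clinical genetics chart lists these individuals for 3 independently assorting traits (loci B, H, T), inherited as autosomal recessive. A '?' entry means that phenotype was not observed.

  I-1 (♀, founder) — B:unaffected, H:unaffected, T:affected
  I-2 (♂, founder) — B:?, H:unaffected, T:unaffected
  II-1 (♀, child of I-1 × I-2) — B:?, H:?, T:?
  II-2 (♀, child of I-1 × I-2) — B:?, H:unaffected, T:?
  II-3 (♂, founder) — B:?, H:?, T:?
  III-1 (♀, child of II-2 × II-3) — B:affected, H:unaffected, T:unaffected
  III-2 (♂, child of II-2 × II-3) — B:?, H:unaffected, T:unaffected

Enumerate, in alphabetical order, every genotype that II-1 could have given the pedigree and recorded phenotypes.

B/I-1 un ·: BB|Bb
B/I-2 ? ·: BB|Bb|bb
B/II-1 ? I-1×I-2: BB|Bb|bb
B/II-2 ? I-1×I-2: Bb|bb
B/II-3 ? ·: Bb|bb
B/III-1 aff II-2×II-3: bb
B/III-2 ? II-2×II-3: BB|Bb|bb
⇒ B over [I-1,I-2,II-1,II-2,II-3,III-1,III-2]: 65 consistent
H/I-1 un ·: HH|Hh
H/I-2 un ·: HH|Hh
H/II-1 ? I-1×I-2: HH|Hh|hh
H/II-2 un I-1×I-2: HH|Hh
H/II-3 ? ·: HH|Hh|hh
H/III-1 un II-2×II-3: HH|Hh
H/III-2 un II-2×II-3: HH|Hh
⇒ H over [I-1,I-2,II-1,II-2,II-3,III-1,III-2]: 111 consistent
T/I-1 aff ·: tt
T/I-2 un ·: TT|Tt
T/II-1 ? I-1×I-2: Tt|tt
T/II-2 ? I-1×I-2: Tt|tt
T/II-3 ? ·: TT|Tt|tt
T/III-1 un II-2×II-3: TT|Tt
T/III-2 un II-2×II-3: TT|Tt
⇒ T over [I-1,I-2,II-1,II-2,II-3,III-1,III-2]: 31 consistent

II-1 ∈ {BB HH Tt, BB HH tt, BB Hh Tt, BB Hh tt, BB hh Tt, BB hh tt, Bb HH Tt, Bb HH tt, Bb Hh Tt, Bb Hh tt, Bb hh Tt, Bb hh tt, bb HH Tt, bb HH tt, bb Hh Tt, bb Hh tt, bb hh Tt, bb hh tt}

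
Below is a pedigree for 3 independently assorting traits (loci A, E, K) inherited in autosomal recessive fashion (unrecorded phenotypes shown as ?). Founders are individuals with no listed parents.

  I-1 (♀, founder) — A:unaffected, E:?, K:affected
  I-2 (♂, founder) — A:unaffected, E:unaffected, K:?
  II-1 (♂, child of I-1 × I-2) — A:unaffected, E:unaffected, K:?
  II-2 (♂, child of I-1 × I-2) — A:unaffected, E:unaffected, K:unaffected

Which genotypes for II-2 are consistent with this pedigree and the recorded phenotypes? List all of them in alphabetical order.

A/I-1 un ·: AA|Aa
A/I-2 un ·: AA|Aa
A/II-1 un I-1×I-2: AA|Aa
A/II-2 un I-1×I-2: AA|Aa
⇒ A over [I-1,I-2,II-1,II-2]: 13 consistent
E/I-1 ? ·: EE|Ee|ee
E/I-2 un ·: EE|Ee
E/II-1 un I-1×I-2: EE|Ee
E/II-2 un I-1×I-2: EE|Ee
⇒ E over [I-1,I-2,II-1,II-2]: 15 consistent
K/I-1 aff ·: kk
K/I-2 ? ·: KK|Kk
K/II-1 ? I-1×I-2: Kk|kk
K/II-2 un I-1×I-2: Kk
⇒ K over [I-1,I-2,II-1,II-2]: 3 consistent

II-2 ∈ {AA EE Kk, AA Ee Kk, Aa EE Kk, Aa Ee Kk}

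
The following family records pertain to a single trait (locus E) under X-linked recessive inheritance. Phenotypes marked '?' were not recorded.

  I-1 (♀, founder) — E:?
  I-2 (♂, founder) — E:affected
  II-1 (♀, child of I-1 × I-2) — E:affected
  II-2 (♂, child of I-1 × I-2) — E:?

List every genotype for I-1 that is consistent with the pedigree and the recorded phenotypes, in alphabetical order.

E/I-1 ? ·: X^EX^e|X^eX^e
E/I-2 aff ·: X^eY
E/II-1 aff I-1×I-2: X^eX^e
E/II-2 ? I-1×I-2: X^EY|X^eY
⇒ E over [I-1,I-2,II-1,II-2]: 3 consistent

I-1 ∈ {X^EX^e, X^eX^e}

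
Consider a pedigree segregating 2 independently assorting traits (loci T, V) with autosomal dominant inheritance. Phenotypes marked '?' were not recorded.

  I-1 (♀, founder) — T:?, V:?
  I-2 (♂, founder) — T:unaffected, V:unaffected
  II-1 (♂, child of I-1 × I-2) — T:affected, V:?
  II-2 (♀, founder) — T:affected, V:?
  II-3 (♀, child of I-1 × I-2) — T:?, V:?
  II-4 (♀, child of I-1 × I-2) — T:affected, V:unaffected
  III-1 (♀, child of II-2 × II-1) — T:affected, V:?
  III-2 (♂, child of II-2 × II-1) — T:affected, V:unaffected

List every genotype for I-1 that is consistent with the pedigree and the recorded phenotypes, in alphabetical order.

T/I-1 ? ·: Tt|TT
T/I-2 un ·: tt
T/II-1 aff I-1×I-2: Tt
T/II-2 aff ·: Tt|TT
T/II-3 ? I-1×I-2: tt|Tt
T/II-4 aff I-1×I-2: Tt
T/III-1 aff II-2×II-1: Tt|TT
T/III-2 aff II-2×II-1: Tt|TT
⇒ T over [I-1,I-2,II-1,II-2,II-3,II-4,III-1,III-2]: 24 consistent
V/I-1 ? ·: vv|Vv
V/I-2 un ·: vv
V/II-1 ? I-1×I-2: vv|Vv
V/II-2 ? ·: vv|Vv
V/II-3 ? I-1×I-2: vv|Vv
V/II-4 un I-1×I-2: vv
V/III-1 ? II-2×II-1: vv|Vv|VV
V/III-2 un II-2×II-1: vv
⇒ V over [I-1,I-2,II-1,II-2,II-3,II-4,III-1,III-2]: 19 consistent

I-1 ∈ {TT Vv, TT vv, Tt Vv, Tt vv}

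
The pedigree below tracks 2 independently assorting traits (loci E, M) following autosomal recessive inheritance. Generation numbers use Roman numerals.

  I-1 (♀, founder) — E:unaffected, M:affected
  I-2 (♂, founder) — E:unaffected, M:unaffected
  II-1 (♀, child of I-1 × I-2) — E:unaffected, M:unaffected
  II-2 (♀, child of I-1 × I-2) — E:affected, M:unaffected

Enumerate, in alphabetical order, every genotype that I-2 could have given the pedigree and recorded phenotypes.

I-2 ∈ {Ee MM, Ee Mm}

E/I-1 un ·: Ee
E/I-2 un ·: Ee
E/II-1 un I-1×I-2: EE|Ee
E/II-2 aff I-1×I-2: ee
⇒ E over [I-1,I-2,II-1,II-2]: 2 consistent
M/I-1 aff ·: mm
M/I-2 un ·: MM|Mm
M/II-1 un I-1×I-2: Mm
M/II-2 un I-1×I-2: Mm
⇒ M over [I-1,I-2,II-1,II-2]: 2 consistent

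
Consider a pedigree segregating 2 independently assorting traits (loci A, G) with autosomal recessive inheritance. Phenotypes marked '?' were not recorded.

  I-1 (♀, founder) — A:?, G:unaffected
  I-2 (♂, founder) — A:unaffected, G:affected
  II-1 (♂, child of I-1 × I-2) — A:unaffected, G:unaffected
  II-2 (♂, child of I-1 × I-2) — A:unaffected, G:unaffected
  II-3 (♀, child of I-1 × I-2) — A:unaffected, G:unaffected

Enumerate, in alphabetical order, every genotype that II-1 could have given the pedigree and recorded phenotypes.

II-1 ∈ {AA Gg, Aa Gg}

A/I-1 ? ·: AA|Aa|aa
A/I-2 un ·: AA|Aa
A/II-1 un I-1×I-2: AA|Aa
A/II-2 un I-1×I-2: AA|Aa
A/II-3 un I-1×I-2: AA|Aa
⇒ A over [I-1,I-2,II-1,II-2,II-3]: 27 consistent
G/I-1 un ·: GG|Gg
G/I-2 aff ·: gg
G/II-1 un I-1×I-2: Gg
G/II-2 un I-1×I-2: Gg
G/II-3 un I-1×I-2: Gg
⇒ G over [I-1,I-2,II-1,II-2,II-3]: 2 consistent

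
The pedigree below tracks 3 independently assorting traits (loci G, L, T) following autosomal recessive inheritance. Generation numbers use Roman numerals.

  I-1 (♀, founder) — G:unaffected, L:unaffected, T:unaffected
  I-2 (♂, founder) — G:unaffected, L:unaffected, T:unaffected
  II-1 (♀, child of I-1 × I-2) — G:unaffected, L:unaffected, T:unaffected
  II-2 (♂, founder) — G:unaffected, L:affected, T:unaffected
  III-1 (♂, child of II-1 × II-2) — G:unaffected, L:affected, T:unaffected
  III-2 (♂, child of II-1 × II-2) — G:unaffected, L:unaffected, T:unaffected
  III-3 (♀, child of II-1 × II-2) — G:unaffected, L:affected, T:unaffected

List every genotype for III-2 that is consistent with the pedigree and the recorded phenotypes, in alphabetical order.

G/I-1 un ·: GG|Gg
G/I-2 un ·: GG|Gg
G/II-1 un I-1×I-2: GG|Gg
G/II-2 un ·: GG|Gg
G/III-1 un II-1×II-2: GG|Gg
G/III-2 un II-1×II-2: GG|Gg
G/III-3 un II-1×II-2: GG|Gg
⇒ G over [I-1,I-2,II-1,II-2,III-1,III-2,III-3]: 84 consistent
L/I-1 un ·: LL|Ll
L/I-2 un ·: LL|Ll
L/II-1 un I-1×I-2: Ll
L/II-2 aff ·: ll
L/III-1 aff II-1×II-2: ll
L/III-2 un II-1×II-2: Ll
L/III-3 aff II-1×II-2: ll
⇒ L over [I-1,I-2,II-1,II-2,III-1,III-2,III-3]: 3 consistent
T/I-1 un ·: TT|Tt
T/I-2 un ·: TT|Tt
T/II-1 un I-1×I-2: TT|Tt
T/II-2 un ·: TT|Tt
T/III-1 un II-1×II-2: TT|Tt
T/III-2 un II-1×II-2: TT|Tt
T/III-3 un II-1×II-2: TT|Tt
⇒ T over [I-1,I-2,II-1,II-2,III-1,III-2,III-3]: 84 consistent

III-2 ∈ {GG Ll TT, GG Ll Tt, Gg Ll TT, Gg Ll Tt}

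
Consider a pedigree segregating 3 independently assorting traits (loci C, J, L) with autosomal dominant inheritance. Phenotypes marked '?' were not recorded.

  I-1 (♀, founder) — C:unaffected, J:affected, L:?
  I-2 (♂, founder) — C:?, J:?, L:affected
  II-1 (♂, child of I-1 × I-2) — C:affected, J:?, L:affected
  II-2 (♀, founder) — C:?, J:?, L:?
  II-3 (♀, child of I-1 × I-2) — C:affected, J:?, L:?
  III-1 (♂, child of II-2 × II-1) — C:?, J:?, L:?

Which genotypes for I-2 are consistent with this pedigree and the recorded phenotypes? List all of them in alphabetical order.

I-2 ∈ {CC JJ LL, CC JJ Ll, CC Jj LL, CC Jj Ll, CC jj LL, CC jj Ll, Cc JJ LL, Cc JJ Ll, Cc Jj LL, Cc Jj Ll, Cc jj LL, Cc jj Ll}

C/I-1 un ·: cc
C/I-2 ? ·: Cc|CC
C/II-1 aff I-1×I-2: Cc
C/II-2 ? ·: cc|Cc|CC
C/II-3 aff I-1×I-2: Cc
C/III-1 ? II-2×II-1: cc|Cc|CC
⇒ C over [I-1,I-2,II-1,II-2,II-3,III-1]: 14 consistent
J/I-1 aff ·: Jj|JJ
J/I-2 ? ·: jj|Jj|JJ
J/II-1 ? I-1×I-2: jj|Jj|JJ
J/II-2 ? ·: jj|Jj|JJ
J/II-3 ? I-1×I-2: jj|Jj|JJ
J/III-1 ? II-2×II-1: jj|Jj|JJ
⇒ J over [I-1,I-2,II-1,II-2,II-3,III-1]: 122 consistent
L/I-1 ? ·: ll|Ll|LL
L/I-2 aff ·: Ll|LL
L/II-1 aff I-1×I-2: Ll|LL
L/II-2 ? ·: ll|Ll|LL
L/II-3 ? I-1×I-2: ll|Ll|LL
L/III-1 ? II-2×II-1: ll|Ll|LL
⇒ L over [I-1,I-2,II-1,II-2,II-3,III-1]: 102 consistent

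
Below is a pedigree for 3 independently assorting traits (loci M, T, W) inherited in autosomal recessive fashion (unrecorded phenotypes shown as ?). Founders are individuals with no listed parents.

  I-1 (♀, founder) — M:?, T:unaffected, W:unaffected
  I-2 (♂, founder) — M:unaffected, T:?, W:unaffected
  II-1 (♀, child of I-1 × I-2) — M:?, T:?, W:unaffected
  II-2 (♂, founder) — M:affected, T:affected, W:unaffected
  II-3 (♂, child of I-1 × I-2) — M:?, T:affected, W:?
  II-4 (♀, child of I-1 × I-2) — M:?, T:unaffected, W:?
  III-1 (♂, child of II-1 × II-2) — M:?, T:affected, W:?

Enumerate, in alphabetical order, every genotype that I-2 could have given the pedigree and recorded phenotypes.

M/I-1 ? ·: MM|Mm|mm
M/I-2 un ·: MM|Mm
M/II-1 ? I-1×I-2: MM|Mm|mm
M/II-2 aff ·: mm
M/II-3 ? I-1×I-2: MM|Mm|mm
M/II-4 ? I-1×I-2: MM|Mm|mm
M/III-1 ? II-1×II-2: Mm|mm
⇒ M over [I-1,I-2,II-1,II-2,II-3,II-4,III-1]: 75 consistent
T/I-1 un ·: Tt
T/I-2 ? ·: Tt|tt
T/II-1 ? I-1×I-2: Tt|tt
T/II-2 aff ·: tt
T/II-3 aff I-1×I-2: tt
T/II-4 un I-1×I-2: TT|Tt
T/III-1 aff II-1×II-2: tt
⇒ T over [I-1,I-2,II-1,II-2,II-3,II-4,III-1]: 6 consistent
W/I-1 un ·: WW|Ww
W/I-2 un ·: WW|Ww
W/II-1 un I-1×I-2: WW|Ww
W/II-2 un ·: WW|Ww
W/II-3 ? I-1×I-2: WW|Ww|ww
W/II-4 ? I-1×I-2: WW|Ww|ww
W/III-1 ? II-1×II-2: WW|Ww|ww
⇒ W over [I-1,I-2,II-1,II-2,II-3,II-4,III-1]: 139 consistent

I-2 ∈ {MM Tt WW, MM Tt Ww, MM tt WW, MM tt Ww, Mm Tt WW, Mm Tt Ww, Mm tt WW, Mm tt Ww}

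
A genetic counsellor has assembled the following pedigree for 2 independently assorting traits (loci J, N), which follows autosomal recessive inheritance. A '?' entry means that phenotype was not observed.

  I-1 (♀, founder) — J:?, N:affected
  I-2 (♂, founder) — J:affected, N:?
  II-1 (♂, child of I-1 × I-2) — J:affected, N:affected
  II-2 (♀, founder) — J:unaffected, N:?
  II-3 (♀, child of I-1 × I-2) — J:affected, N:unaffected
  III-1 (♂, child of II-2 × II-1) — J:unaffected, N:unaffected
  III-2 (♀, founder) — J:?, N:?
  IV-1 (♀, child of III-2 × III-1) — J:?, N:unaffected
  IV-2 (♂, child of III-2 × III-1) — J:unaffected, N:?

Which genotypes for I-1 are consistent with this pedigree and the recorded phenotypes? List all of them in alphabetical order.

J/I-1 ? ·: Jj|jj
J/I-2 aff ·: jj
J/II-1 aff I-1×I-2: jj
J/II-2 un ·: JJ|Jj
J/II-3 aff I-1×I-2: jj
J/III-1 un II-2×II-1: Jj
J/III-2 ? ·: JJ|Jj|jj
J/IV-1 ? III-2×III-1: JJ|Jj|jj
J/IV-2 un III-2×III-1: JJ|Jj
⇒ J over [I-1,I-2,II-1,II-2,II-3,III-1,III-2,IV-1,IV-2]: 48 consistent
N/I-1 aff ·: nn
N/I-2 ? ·: Nn
N/II-1 aff I-1×I-2: nn
N/II-2 ? ·: NN|Nn
N/II-3 un I-1×I-2: Nn
N/III-1 un II-2×II-1: Nn
N/III-2 ? ·: NN|Nn|nn
N/IV-1 un III-2×III-1: NN|Nn
N/IV-2 ? III-2×III-1: NN|Nn|nn
⇒ N over [I-1,I-2,II-1,II-2,II-3,III-1,III-2,IV-1,IV-2]: 24 consistent

I-1 ∈ {Jj nn, jj nn}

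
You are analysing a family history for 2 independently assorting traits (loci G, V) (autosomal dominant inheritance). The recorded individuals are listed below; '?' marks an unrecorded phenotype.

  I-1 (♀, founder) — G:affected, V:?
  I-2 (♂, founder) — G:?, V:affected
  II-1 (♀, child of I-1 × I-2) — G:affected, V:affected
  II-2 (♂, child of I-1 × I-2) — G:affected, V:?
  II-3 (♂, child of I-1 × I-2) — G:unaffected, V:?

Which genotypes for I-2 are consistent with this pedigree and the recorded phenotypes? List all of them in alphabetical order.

G/I-1 aff ·: Gg
G/I-2 ? ·: gg|Gg
G/II-1 aff I-1×I-2: Gg|GG
G/II-2 aff I-1×I-2: Gg|GG
G/II-3 un I-1×I-2: gg
⇒ G over [I-1,I-2,II-1,II-2,II-3]: 5 consistent
V/I-1 ? ·: vv|Vv|VV
V/I-2 aff ·: Vv|VV
V/II-1 aff I-1×I-2: Vv|VV
V/II-2 ? I-1×I-2: vv|Vv|VV
V/II-3 ? I-1×I-2: vv|Vv|VV
⇒ V over [I-1,I-2,II-1,II-2,II-3]: 40 consistent

I-2 ∈ {Gg VV, Gg Vv, gg VV, gg Vv}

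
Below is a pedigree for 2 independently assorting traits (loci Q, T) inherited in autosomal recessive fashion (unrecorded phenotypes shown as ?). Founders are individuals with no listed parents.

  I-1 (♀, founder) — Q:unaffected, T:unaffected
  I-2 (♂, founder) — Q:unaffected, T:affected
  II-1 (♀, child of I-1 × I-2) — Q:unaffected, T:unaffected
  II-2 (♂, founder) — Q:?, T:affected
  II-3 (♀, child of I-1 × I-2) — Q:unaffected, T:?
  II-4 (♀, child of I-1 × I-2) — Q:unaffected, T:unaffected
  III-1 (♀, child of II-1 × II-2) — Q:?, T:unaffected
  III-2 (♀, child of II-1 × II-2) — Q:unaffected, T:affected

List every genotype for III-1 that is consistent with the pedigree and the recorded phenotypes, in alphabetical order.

III-1 ∈ {QQ Tt, Qq Tt, qq Tt}

Q/I-1 un ·: QQ|Qq
Q/I-2 un ·: QQ|Qq
Q/II-1 un I-1×I-2: QQ|Qq
Q/II-2 ? ·: QQ|Qq|qq
Q/II-3 un I-1×I-2: QQ|Qq
Q/II-4 un I-1×I-2: QQ|Qq
Q/III-1 ? II-1×II-2: QQ|Qq|qq
Q/III-2 un II-1×II-2: QQ|Qq
⇒ Q over [I-1,I-2,II-1,II-2,II-3,II-4,III-1,III-2]: 222 consistent
T/I-1 un ·: TT|Tt
T/I-2 aff ·: tt
T/II-1 un I-1×I-2: Tt
T/II-2 aff ·: tt
T/II-3 ? I-1×I-2: Tt|tt
T/II-4 un I-1×I-2: Tt
T/III-1 un II-1×II-2: Tt
T/III-2 aff II-1×II-2: tt
⇒ T over [I-1,I-2,II-1,II-2,II-3,II-4,III-1,III-2]: 3 consistent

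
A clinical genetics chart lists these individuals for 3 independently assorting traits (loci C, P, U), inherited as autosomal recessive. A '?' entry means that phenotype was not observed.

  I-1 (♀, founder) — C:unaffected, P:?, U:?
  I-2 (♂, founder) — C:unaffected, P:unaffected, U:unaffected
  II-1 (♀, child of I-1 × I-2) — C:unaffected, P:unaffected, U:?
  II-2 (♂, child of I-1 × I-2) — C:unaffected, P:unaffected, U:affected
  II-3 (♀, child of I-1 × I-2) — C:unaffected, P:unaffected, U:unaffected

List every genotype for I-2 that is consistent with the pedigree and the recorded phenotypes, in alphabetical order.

C/I-1 un ·: CC|Cc
C/I-2 un ·: CC|Cc
C/II-1 un I-1×I-2: CC|Cc
C/II-2 un I-1×I-2: CC|Cc
C/II-3 un I-1×I-2: CC|Cc
⇒ C over [I-1,I-2,II-1,II-2,II-3]: 25 consistent
P/I-1 ? ·: PP|Pp|pp
P/I-2 un ·: PP|Pp
P/II-1 un I-1×I-2: PP|Pp
P/II-2 un I-1×I-2: PP|Pp
P/II-3 un I-1×I-2: PP|Pp
⇒ P over [I-1,I-2,II-1,II-2,II-3]: 27 consistent
U/I-1 ? ·: Uu|uu
U/I-2 un ·: Uu
U/II-1 ? I-1×I-2: UU|Uu|uu
U/II-2 aff I-1×I-2: uu
U/II-3 un I-1×I-2: UU|Uu
⇒ U over [I-1,I-2,II-1,II-2,II-3]: 8 consistent

I-2 ∈ {CC PP Uu, CC Pp Uu, Cc PP Uu, Cc Pp Uu}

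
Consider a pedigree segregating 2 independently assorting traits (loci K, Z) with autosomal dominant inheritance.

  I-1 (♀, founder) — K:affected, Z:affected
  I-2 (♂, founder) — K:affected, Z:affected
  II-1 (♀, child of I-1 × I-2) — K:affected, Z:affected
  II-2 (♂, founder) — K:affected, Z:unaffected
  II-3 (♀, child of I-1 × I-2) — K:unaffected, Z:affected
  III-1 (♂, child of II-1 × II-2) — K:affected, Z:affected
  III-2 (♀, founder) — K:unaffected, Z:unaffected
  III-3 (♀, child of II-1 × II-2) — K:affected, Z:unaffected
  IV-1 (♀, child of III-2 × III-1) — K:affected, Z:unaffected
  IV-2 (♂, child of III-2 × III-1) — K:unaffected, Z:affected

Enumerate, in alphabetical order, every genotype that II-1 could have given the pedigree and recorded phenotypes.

II-1 ∈ {KK Zz, Kk Zz}

K/I-1 aff ·: Kk
K/I-2 aff ·: Kk
K/II-1 aff I-1×I-2: Kk|KK
K/II-2 aff ·: Kk|KK
K/II-3 un I-1×I-2: kk
K/III-1 aff II-1×II-2: Kk
K/III-2 un ·: kk
K/III-3 aff II-1×II-2: Kk|KK
K/IV-1 aff III-2×III-1: Kk
K/IV-2 un III-2×III-1: kk
⇒ K over [I-1,I-2,II-1,II-2,II-3,III-1,III-2,III-3,IV-1,IV-2]: 6 consistent
Z/I-1 aff ·: Zz|ZZ
Z/I-2 aff ·: Zz|ZZ
Z/II-1 aff I-1×I-2: Zz
Z/II-2 un ·: zz
Z/II-3 aff I-1×I-2: Zz|ZZ
Z/III-1 aff II-1×II-2: Zz
Z/III-2 un ·: zz
Z/III-3 un II-1×II-2: zz
Z/IV-1 un III-2×III-1: zz
Z/IV-2 aff III-2×III-1: Zz
⇒ Z over [I-1,I-2,II-1,II-2,II-3,III-1,III-2,III-3,IV-1,IV-2]: 6 consistent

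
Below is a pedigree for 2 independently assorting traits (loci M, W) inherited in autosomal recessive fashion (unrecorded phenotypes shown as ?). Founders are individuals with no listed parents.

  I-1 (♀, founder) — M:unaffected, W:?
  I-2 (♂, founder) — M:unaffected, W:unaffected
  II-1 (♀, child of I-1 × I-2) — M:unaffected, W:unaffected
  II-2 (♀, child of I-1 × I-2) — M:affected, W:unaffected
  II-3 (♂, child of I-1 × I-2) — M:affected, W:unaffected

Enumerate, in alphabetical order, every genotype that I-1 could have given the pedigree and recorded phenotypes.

I-1 ∈ {Mm WW, Mm Ww, Mm ww}

M/I-1 un ·: Mm
M/I-2 un ·: Mm
M/II-1 un I-1×I-2: MM|Mm
M/II-2 aff I-1×I-2: mm
M/II-3 aff I-1×I-2: mm
⇒ M over [I-1,I-2,II-1,II-2,II-3]: 2 consistent
W/I-1 ? ·: WW|Ww|ww
W/I-2 un ·: WW|Ww
W/II-1 un I-1×I-2: WW|Ww
W/II-2 un I-1×I-2: WW|Ww
W/II-3 un I-1×I-2: WW|Ww
⇒ W over [I-1,I-2,II-1,II-2,II-3]: 27 consistent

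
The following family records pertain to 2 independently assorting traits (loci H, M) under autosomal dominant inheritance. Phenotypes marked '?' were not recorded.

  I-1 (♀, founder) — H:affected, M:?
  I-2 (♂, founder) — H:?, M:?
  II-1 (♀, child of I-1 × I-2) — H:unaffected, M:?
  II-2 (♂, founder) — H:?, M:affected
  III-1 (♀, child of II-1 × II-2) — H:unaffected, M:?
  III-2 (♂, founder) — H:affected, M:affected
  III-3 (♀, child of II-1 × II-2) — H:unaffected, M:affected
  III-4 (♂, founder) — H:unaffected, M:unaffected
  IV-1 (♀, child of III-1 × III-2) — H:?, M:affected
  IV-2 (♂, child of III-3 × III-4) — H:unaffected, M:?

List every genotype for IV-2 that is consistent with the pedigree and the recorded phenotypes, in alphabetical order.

IV-2 ∈ {hh Mm, hh mm}

H/I-1 aff ·: Hh
H/I-2 ? ·: hh|Hh
H/II-1 un I-1×I-2: hh
H/II-2 ? ·: hh|Hh
H/III-1 un II-1×II-2: hh
H/III-2 aff ·: Hh|HH
H/III-3 un II-1×II-2: hh
H/III-4 un ·: hh
H/IV-1 ? III-1×III-2: hh|Hh
H/IV-2 un III-3×III-4: hh
⇒ H over [I-1,I-2,II-1,II-2,III-1,III-2,III-3,III-4,IV-1,IV-2]: 12 consistent
M/I-1 ? ·: mm|Mm|MM
M/I-2 ? ·: mm|Mm|MM
M/II-1 ? I-1×I-2: mm|Mm|MM
M/II-2 aff ·: Mm|MM
M/III-1 ? II-1×II-2: mm|Mm|MM
M/III-2 aff ·: Mm|MM
M/III-3 aff II-1×II-2: Mm|MM
M/III-4 un ·: mm
M/IV-1 aff III-1×III-2: Mm|MM
M/IV-2 ? III-3×III-4: mm|Mm
⇒ M over [I-1,I-2,II-1,II-2,III-1,III-2,III-3,III-4,IV-1,IV-2]: 512 consistent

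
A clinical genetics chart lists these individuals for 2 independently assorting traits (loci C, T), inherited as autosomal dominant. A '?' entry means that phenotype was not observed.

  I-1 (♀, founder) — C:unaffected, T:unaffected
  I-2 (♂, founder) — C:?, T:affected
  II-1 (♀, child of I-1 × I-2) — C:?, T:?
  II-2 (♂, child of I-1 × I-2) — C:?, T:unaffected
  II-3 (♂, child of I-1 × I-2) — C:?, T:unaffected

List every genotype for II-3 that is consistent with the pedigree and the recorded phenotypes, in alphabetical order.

II-3 ∈ {Cc tt, cc tt}

C/I-1 un ·: cc
C/I-2 ? ·: cc|Cc|CC
C/II-1 ? I-1×I-2: cc|Cc
C/II-2 ? I-1×I-2: cc|Cc
C/II-3 ? I-1×I-2: cc|Cc
⇒ C over [I-1,I-2,II-1,II-2,II-3]: 10 consistent
T/I-1 un ·: tt
T/I-2 aff ·: Tt
T/II-1 ? I-1×I-2: tt|Tt
T/II-2 un I-1×I-2: tt
T/II-3 un I-1×I-2: tt
⇒ T over [I-1,I-2,II-1,II-2,II-3]: 2 consistent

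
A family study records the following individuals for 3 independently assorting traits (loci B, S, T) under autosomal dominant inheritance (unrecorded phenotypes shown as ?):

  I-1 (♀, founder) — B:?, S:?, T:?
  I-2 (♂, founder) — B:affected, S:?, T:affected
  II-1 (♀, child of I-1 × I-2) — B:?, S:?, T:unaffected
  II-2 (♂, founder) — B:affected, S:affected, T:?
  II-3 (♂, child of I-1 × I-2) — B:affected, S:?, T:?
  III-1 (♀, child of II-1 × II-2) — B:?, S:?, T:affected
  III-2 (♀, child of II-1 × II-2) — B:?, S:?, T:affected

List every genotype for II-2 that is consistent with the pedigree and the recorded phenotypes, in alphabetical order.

II-2 ∈ {BB SS TT, BB SS Tt, BB Ss TT, BB Ss Tt, Bb SS TT, Bb SS Tt, Bb Ss TT, Bb Ss Tt}

B/I-1 ? ·: bb|Bb|BB
B/I-2 aff ·: Bb|BB
B/II-1 ? I-1×I-2: bb|Bb|BB
B/II-2 aff ·: Bb|BB
B/II-3 aff I-1×I-2: Bb|BB
B/III-1 ? II-1×II-2: bb|Bb|BB
B/III-2 ? II-1×II-2: bb|Bb|BB
⇒ B over [I-1,I-2,II-1,II-2,II-3,III-1,III-2]: 154 consistent
S/I-1 ? ·: ss|Ss|SS
S/I-2 ? ·: ss|Ss|SS
S/II-1 ? I-1×I-2: ss|Ss|SS
S/II-2 aff ·: Ss|SS
S/II-3 ? I-1×I-2: ss|Ss|SS
S/III-1 ? II-1×II-2: ss|Ss|SS
S/III-2 ? II-1×II-2: ss|Ss|SS
⇒ S over [I-1,I-2,II-1,II-2,II-3,III-1,III-2]: 249 consistent
T/I-1 ? ·: tt|Tt
T/I-2 aff ·: Tt
T/II-1 un I-1×I-2: tt
T/II-2 ? ·: Tt|TT
T/II-3 ? I-1×I-2: tt|Tt|TT
T/III-1 aff II-1×II-2: Tt
T/III-2 aff II-1×II-2: Tt
⇒ T over [I-1,I-2,II-1,II-2,II-3,III-1,III-2]: 10 consistent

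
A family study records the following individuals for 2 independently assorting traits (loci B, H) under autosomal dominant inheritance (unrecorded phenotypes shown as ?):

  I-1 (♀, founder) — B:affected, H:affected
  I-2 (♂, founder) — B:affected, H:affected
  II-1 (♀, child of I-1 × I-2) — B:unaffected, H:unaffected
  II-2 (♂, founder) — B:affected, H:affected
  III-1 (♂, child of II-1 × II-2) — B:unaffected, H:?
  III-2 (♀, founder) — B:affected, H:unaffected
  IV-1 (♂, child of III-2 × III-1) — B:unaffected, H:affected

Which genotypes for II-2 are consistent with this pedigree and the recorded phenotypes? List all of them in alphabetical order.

II-2 ∈ {Bb HH, Bb Hh}

B/I-1 aff ·: Bb
B/I-2 aff ·: Bb
B/II-1 un I-1×I-2: bb
B/II-2 aff ·: Bb
B/III-1 un II-1×II-2: bb
B/III-2 aff ·: Bb
B/IV-1 un III-2×III-1: bb
⇒ B over [I-1,I-2,II-1,II-2,III-1,III-2,IV-1]: 1 consistent
H/I-1 aff ·: Hh
H/I-2 aff ·: Hh
H/II-1 un I-1×I-2: hh
H/II-2 aff ·: Hh|HH
H/III-1 ? II-1×II-2: Hh
H/III-2 un ·: hh
H/IV-1 aff III-2×III-1: Hh
⇒ H over [I-1,I-2,II-1,II-2,III-1,III-2,IV-1]: 2 consistent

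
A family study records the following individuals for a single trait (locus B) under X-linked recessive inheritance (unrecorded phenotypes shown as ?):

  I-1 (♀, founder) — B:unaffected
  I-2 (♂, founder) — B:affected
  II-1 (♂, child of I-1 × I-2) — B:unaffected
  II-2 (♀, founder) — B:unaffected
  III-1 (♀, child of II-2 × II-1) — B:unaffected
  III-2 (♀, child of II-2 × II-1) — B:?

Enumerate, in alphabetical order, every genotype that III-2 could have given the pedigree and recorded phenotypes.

III-2 ∈ {X^BX^B, X^BX^b}

B/I-1 un ·: X^BX^B|X^BX^b
B/I-2 aff ·: X^bY
B/II-1 un I-1×I-2: X^BY
B/II-2 un ·: X^BX^B|X^BX^b
B/III-1 un II-2×II-1: X^BX^B|X^BX^b
B/III-2 ? II-2×II-1: X^BX^B|X^BX^b
⇒ B over [I-1,I-2,II-1,II-2,III-1,III-2]: 10 consistent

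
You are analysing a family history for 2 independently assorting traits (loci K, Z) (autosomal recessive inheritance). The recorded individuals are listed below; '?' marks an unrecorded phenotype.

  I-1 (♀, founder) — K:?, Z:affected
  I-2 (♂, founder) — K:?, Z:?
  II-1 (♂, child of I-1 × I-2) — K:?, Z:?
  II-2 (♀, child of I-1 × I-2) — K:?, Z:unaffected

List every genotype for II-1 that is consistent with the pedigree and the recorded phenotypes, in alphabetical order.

II-1 ∈ {KK Zz, KK zz, Kk Zz, Kk zz, kk Zz, kk zz}

K/I-1 ? ·: KK|Kk|kk
K/I-2 ? ·: KK|Kk|kk
K/II-1 ? I-1×I-2: KK|Kk|kk
K/II-2 ? I-1×I-2: KK|Kk|kk
⇒ K over [I-1,I-2,II-1,II-2]: 29 consistent
Z/I-1 aff ·: zz
Z/I-2 ? ·: ZZ|Zz
Z/II-1 ? I-1×I-2: Zz|zz
Z/II-2 un I-1×I-2: Zz
⇒ Z over [I-1,I-2,II-1,II-2]: 3 consistent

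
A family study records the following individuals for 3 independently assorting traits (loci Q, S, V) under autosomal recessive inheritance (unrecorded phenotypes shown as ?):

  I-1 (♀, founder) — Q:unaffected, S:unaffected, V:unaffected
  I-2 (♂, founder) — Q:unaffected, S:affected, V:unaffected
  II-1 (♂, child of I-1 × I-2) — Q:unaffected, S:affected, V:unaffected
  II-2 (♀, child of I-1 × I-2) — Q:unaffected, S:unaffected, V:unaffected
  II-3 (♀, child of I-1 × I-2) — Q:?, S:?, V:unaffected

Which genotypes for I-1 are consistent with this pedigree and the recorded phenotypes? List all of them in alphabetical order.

Q/I-1 un ·: QQ|Qq
Q/I-2 un ·: QQ|Qq
Q/II-1 un I-1×I-2: QQ|Qq
Q/II-2 un I-1×I-2: QQ|Qq
Q/II-3 ? I-1×I-2: QQ|Qq|qq
⇒ Q over [I-1,I-2,II-1,II-2,II-3]: 29 consistent
S/I-1 un ·: Ss
S/I-2 aff ·: ss
S/II-1 aff I-1×I-2: ss
S/II-2 un I-1×I-2: Ss
S/II-3 ? I-1×I-2: Ss|ss
⇒ S over [I-1,I-2,II-1,II-2,II-3]: 2 consistent
V/I-1 un ·: VV|Vv
V/I-2 un ·: VV|Vv
V/II-1 un I-1×I-2: VV|Vv
V/II-2 un I-1×I-2: VV|Vv
V/II-3 un I-1×I-2: VV|Vv
⇒ V over [I-1,I-2,II-1,II-2,II-3]: 25 consistent

I-1 ∈ {QQ Ss VV, QQ Ss Vv, Qq Ss VV, Qq Ss Vv}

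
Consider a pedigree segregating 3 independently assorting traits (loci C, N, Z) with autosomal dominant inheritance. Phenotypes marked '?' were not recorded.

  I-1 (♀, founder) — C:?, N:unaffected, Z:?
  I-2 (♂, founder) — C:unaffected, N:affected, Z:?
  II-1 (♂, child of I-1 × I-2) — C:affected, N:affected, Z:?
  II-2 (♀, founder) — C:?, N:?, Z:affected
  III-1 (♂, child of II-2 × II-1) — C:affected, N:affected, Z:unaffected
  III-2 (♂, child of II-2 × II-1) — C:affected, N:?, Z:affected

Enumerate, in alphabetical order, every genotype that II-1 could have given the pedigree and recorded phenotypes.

II-1 ∈ {Cc Nn Zz, Cc Nn zz}

C/I-1 ? ·: Cc|CC
C/I-2 un ·: cc
C/II-1 aff I-1×I-2: Cc
C/II-2 ? ·: cc|Cc|CC
C/III-1 aff II-2×II-1: Cc|CC
C/III-2 aff II-2×II-1: Cc|CC
⇒ C over [I-1,I-2,II-1,II-2,III-1,III-2]: 18 consistent
N/I-1 un ·: nn
N/I-2 aff ·: Nn|NN
N/II-1 aff I-1×I-2: Nn
N/II-2 ? ·: nn|Nn|NN
N/III-1 aff II-2×II-1: Nn|NN
N/III-2 ? II-2×II-1: nn|Nn|NN
⇒ N over [I-1,I-2,II-1,II-2,III-1,III-2]: 24 consistent
Z/I-1 ? ·: zz|Zz|ZZ
Z/I-2 ? ·: zz|Zz|ZZ
Z/II-1 ? I-1×I-2: zz|Zz
Z/II-2 aff ·: Zz
Z/III-1 un II-2×II-1: zz
Z/III-2 aff II-2×II-1: Zz|ZZ
⇒ Z over [I-1,I-2,II-1,II-2,III-1,III-2]: 18 consistent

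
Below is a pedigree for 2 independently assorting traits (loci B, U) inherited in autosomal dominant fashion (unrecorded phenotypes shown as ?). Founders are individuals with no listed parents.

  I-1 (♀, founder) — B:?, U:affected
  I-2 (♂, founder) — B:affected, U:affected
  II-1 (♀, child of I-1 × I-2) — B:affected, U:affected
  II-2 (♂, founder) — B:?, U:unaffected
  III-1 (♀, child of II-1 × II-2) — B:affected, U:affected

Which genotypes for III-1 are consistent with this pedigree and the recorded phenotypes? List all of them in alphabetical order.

III-1 ∈ {BB Uu, Bb Uu}

B/I-1 ? ·: bb|Bb|BB
B/I-2 aff ·: Bb|BB
B/II-1 aff I-1×I-2: Bb|BB
B/II-2 ? ·: bb|Bb|BB
B/III-1 aff II-1×II-2: Bb|BB
⇒ B over [I-1,I-2,II-1,II-2,III-1]: 41 consistent
U/I-1 aff ·: Uu|UU
U/I-2 aff ·: Uu|UU
U/II-1 aff I-1×I-2: Uu|UU
U/II-2 un ·: uu
U/III-1 aff II-1×II-2: Uu
⇒ U over [I-1,I-2,II-1,II-2,III-1]: 7 consistent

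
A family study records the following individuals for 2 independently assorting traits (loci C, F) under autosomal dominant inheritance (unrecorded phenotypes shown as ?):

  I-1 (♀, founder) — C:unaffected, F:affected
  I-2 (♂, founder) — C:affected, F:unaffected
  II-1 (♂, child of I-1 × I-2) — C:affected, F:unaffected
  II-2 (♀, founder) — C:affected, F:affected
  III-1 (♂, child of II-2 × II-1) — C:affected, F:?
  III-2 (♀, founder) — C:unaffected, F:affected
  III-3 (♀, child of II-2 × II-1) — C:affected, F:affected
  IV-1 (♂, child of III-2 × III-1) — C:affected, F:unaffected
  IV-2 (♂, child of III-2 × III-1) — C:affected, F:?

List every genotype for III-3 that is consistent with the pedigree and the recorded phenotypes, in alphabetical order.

III-3 ∈ {CC Ff, Cc Ff}

C/I-1 un ·: cc
C/I-2 aff ·: Cc|CC
C/II-1 aff I-1×I-2: Cc
C/II-2 aff ·: Cc|CC
C/III-1 aff II-2×II-1: Cc|CC
C/III-2 un ·: cc
C/III-3 aff II-2×II-1: Cc|CC
C/IV-1 aff III-2×III-1: Cc
C/IV-2 aff III-2×III-1: Cc
⇒ C over [I-1,I-2,II-1,II-2,III-1,III-2,III-3,IV-1,IV-2]: 16 consistent
F/I-1 aff ·: Ff
F/I-2 un ·: ff
F/II-1 un I-1×I-2: ff
F/II-2 aff ·: Ff|FF
F/III-1 ? II-2×II-1: ff|Ff
F/III-2 aff ·: Ff
F/III-3 aff II-2×II-1: Ff
F/IV-1 un III-2×III-1: ff
F/IV-2 ? III-2×III-1: ff|Ff|FF
⇒ F over [I-1,I-2,II-1,II-2,III-1,III-2,III-3,IV-1,IV-2]: 8 consistent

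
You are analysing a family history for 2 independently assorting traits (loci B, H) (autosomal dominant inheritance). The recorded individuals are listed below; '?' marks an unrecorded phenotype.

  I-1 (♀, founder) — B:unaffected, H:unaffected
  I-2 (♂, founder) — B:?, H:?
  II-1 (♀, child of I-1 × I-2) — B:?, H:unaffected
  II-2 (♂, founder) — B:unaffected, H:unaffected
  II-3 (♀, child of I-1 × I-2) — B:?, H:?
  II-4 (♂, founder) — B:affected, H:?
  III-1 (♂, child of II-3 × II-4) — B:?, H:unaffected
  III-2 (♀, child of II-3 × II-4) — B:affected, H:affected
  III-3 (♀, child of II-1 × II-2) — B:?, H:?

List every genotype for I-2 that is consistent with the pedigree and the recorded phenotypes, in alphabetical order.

I-2 ∈ {BB Hh, BB hh, Bb Hh, Bb hh, bb Hh, bb hh}

B/I-1 un ·: bb
B/I-2 ? ·: bb|Bb|BB
B/II-1 ? I-1×I-2: bb|Bb
B/II-2 un ·: bb
B/II-3 ? I-1×I-2: bb|Bb
B/II-4 aff ·: Bb|BB
B/III-1 ? II-3×II-4: bb|Bb|BB
B/III-2 aff II-3×II-4: Bb|BB
B/III-3 ? II-1×II-2: bb|Bb
⇒ B over [I-1,I-2,II-1,II-2,II-3,II-4,III-1,III-2,III-3]: 62 consistent
H/I-1 un ·: hh
H/I-2 ? ·: hh|Hh
H/II-1 un I-1×I-2: hh
H/II-2 un ·: hh
H/II-3 ? I-1×I-2: hh|Hh
H/II-4 ? ·: hh|Hh
H/III-1 un II-3×II-4: hh
H/III-2 aff II-3×II-4: Hh|HH
H/III-3 ? II-1×II-2: hh
⇒ H over [I-1,I-2,II-1,II-2,II-3,II-4,III-1,III-2,III-3]: 5 consistent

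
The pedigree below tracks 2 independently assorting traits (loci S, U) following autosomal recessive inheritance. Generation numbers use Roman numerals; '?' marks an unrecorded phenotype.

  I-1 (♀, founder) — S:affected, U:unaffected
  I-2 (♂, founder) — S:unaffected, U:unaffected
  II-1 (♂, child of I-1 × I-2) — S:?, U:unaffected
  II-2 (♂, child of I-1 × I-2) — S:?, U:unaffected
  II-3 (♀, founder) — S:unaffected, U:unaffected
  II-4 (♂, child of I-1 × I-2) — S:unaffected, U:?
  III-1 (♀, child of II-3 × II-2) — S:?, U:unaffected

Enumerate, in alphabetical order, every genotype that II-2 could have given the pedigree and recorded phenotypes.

II-2 ∈ {Ss UU, Ss Uu, ss UU, ss Uu}

S/I-1 aff ·: ss
S/I-2 un ·: SS|Ss
S/II-1 ? I-1×I-2: Ss|ss
S/II-2 ? I-1×I-2: Ss|ss
S/II-3 un ·: SS|Ss
S/II-4 un I-1×I-2: Ss
S/III-1 ? II-3×II-2: SS|Ss|ss
⇒ S over [I-1,I-2,II-1,II-2,II-3,II-4,III-1]: 21 consistent
U/I-1 un ·: UU|Uu
U/I-2 un ·: UU|Uu
U/II-1 un I-1×I-2: UU|Uu
U/II-2 un I-1×I-2: UU|Uu
U/II-3 un ·: UU|Uu
U/II-4 ? I-1×I-2: UU|Uu|uu
U/III-1 un II-3×II-2: UU|Uu
⇒ U over [I-1,I-2,II-1,II-2,II-3,II-4,III-1]: 101 consistent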